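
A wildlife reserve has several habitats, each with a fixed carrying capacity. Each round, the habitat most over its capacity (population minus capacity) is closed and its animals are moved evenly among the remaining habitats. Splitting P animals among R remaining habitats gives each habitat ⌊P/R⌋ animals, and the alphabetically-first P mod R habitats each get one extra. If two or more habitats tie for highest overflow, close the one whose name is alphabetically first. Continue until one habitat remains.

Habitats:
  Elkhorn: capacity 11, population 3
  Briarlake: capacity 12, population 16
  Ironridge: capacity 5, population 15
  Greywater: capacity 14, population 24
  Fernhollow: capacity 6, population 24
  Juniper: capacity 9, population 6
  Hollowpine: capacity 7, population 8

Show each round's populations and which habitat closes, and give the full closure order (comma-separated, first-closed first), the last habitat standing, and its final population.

Round 1: Briarlake=16 Elkhorn=3 Fernhollow=24 Greywater=24 Hollowpine=8 Ironridge=15 Juniper=6 → close Fernhollow (overflow 18)
  24÷6 = 4 each, +1 to first 0
Round 2: Briarlake=20 Elkhorn=7 Greywater=28 Hollowpine=12 Ironridge=19 Juniper=10 → close Greywater (overflow 14)
  28÷5 = 5 each, +1 to first 3
Round 3: Briarlake=26 Elkhorn=13 Hollowpine=18 Ironridge=24 Juniper=15 → close Ironridge (overflow 19)
  24÷4 = 6 each, +1 to first 0
Round 4: Briarlake=32 Elkhorn=19 Hollowpine=24 Juniper=21 → close Briarlake (overflow 20)
  32÷3 = 10 each, +1 to first 2
Round 5: Elkhorn=30 Hollowpine=35 Juniper=31 → close Hollowpine (overflow 28)
  35÷2 = 17 each, +1 to first 1
Round 6: Elkhorn=48 Juniper=48 → close Juniper (overflow 39)
  48÷1 = 48 each, +1 to first 0

Closure order: Fernhollow, Greywater, Ironridge, Briarlake, Hollowpine, Juniper
Last habitat: Elkhorn with 96 animals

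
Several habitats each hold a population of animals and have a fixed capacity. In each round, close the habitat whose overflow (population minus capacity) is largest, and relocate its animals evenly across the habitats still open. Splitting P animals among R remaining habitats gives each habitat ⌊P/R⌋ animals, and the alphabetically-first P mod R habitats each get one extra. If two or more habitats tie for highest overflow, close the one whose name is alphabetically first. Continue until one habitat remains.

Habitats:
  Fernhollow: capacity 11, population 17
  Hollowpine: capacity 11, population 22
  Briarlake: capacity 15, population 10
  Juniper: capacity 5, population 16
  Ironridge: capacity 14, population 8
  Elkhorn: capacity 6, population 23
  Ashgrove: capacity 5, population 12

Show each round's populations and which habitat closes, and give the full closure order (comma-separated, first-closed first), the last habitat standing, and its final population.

Closure order: Elkhorn, Hollowpine, Juniper, Ashgrove, Fernhollow, Briarlake
Last habitat: Ironridge with 108 animals

Round 1: Ashgrove=12 Briarlake=10 Elkhorn=23 Fernhollow=17 Hollowpine=22 Ironridge=8 Juniper=16 → close Elkhorn (overflow 17)
  23÷6 = 3 each, +1 to first 5
Round 2: Ashgrove=16 Briarlake=14 Fernhollow=21 Hollowpine=26 Ironridge=12 Juniper=19 → close Hollowpine (overflow 15)
  26÷5 = 5 each, +1 to first 1
Round 3: Ashgrove=22 Briarlake=19 Fernhollow=26 Ironridge=17 Juniper=24 → close Juniper (overflow 19)
  24÷4 = 6 each, +1 to first 0
Round 4: Ashgrove=28 Briarlake=25 Fernhollow=32 Ironridge=23 → close Ashgrove (overflow 23)
  28÷3 = 9 each, +1 to first 1
Round 5: Briarlake=35 Fernhollow=41 Ironridge=32 → close Fernhollow (overflow 30)
  41÷2 = 20 each, +1 to first 1
Round 6: Briarlake=56 Ironridge=52 → close Briarlake (overflow 41)
  56÷1 = 56 each, +1 to first 0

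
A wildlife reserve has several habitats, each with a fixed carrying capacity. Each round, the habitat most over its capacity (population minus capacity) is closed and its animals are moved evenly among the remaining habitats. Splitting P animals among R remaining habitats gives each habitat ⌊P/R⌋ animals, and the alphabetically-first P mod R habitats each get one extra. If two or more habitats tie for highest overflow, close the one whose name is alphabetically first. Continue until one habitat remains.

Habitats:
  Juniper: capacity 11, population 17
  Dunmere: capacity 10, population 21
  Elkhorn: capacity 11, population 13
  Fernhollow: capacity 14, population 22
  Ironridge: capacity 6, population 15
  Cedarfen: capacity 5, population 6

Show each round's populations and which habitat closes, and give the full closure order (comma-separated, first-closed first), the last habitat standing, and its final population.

Closure order: Dunmere, Ironridge, Fernhollow, Juniper, Cedarfen
Last habitat: Elkhorn with 94 animals

Round 1: Cedarfen=6 Dunmere=21 Elkhorn=13 Fernhollow=22 Ironridge=15 Juniper=17 → close Dunmere (overflow 11)
  21÷5 = 4 each, +1 to first 1
Round 2: Cedarfen=11 Elkhorn=17 Fernhollow=26 Ironridge=19 Juniper=21 → close Ironridge (overflow 13)
  19÷4 = 4 each, +1 to first 3
Round 3: Cedarfen=16 Elkhorn=22 Fernhollow=31 Juniper=25 → close Fernhollow (overflow 17)
  31÷3 = 10 each, +1 to first 1
Round 4: Cedarfen=27 Elkhorn=32 Juniper=35 → close Juniper (overflow 24)
  35÷2 = 17 each, +1 to first 1
Round 5: Cedarfen=45 Elkhorn=49 → close Cedarfen (overflow 40)
  45÷1 = 45 each, +1 to first 0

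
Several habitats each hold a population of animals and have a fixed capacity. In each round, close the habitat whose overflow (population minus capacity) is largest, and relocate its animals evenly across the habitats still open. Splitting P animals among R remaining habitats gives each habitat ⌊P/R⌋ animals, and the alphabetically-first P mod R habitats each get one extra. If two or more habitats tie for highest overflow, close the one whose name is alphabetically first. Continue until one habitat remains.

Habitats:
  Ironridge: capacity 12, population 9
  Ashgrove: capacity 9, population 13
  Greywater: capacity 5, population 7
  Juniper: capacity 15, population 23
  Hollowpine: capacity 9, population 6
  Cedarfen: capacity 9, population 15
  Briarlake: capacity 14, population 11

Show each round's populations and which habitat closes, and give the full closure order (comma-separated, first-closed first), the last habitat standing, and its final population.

Round 1: Ashgrove=13 Briarlake=11 Cedarfen=15 Greywater=7 Hollowpine=6 Ironridge=9 Juniper=23 → close Juniper (overflow 8)
  23÷6 = 3 each, +1 to first 5
Round 2: Ashgrove=17 Briarlake=15 Cedarfen=19 Greywater=11 Hollowpine=10 Ironridge=12 → close Cedarfen (overflow 10)
  19÷5 = 3 each, +1 to first 4
Round 3: Ashgrove=21 Briarlake=19 Greywater=15 Hollowpine=14 Ironridge=15 → close Ashgrove (overflow 12)
  21÷4 = 5 each, +1 to first 1
Round 4: Briarlake=25 Greywater=20 Hollowpine=19 Ironridge=20 → close Greywater (overflow 15)
  20÷3 = 6 each, +1 to first 2
Round 5: Briarlake=32 Hollowpine=26 Ironridge=26 → close Briarlake (overflow 18)
  32÷2 = 16 each, +1 to first 0
Round 6: Hollowpine=42 Ironridge=42 → close Hollowpine (overflow 33)
  42÷1 = 42 each, +1 to first 0

Closure order: Juniper, Cedarfen, Ashgrove, Greywater, Briarlake, Hollowpine
Last habitat: Ironridge with 84 animals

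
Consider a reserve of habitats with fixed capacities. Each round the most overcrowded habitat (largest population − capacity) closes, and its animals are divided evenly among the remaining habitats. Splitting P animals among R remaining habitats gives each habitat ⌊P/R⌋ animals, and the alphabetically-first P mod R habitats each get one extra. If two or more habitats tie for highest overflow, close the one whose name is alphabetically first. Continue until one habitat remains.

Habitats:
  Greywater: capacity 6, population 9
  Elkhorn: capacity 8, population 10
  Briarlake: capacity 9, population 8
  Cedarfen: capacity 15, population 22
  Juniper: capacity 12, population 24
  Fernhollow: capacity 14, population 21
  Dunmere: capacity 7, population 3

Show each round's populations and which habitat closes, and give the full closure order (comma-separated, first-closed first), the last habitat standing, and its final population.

Closure order: Juniper, Cedarfen, Fernhollow, Greywater, Briarlake, Elkhorn
Last habitat: Dunmere with 97 animals

Round 1: Briarlake=8 Cedarfen=22 Dunmere=3 Elkhorn=10 Fernhollow=21 Greywater=9 Juniper=24 → close Juniper (overflow 12)
  24÷6 = 4 each, +1 to first 0
Round 2: Briarlake=12 Cedarfen=26 Dunmere=7 Elkhorn=14 Fernhollow=25 Greywater=13 → close Cedarfen (overflow 11)
  26÷5 = 5 each, +1 to first 1
Round 3: Briarlake=18 Dunmere=12 Elkhorn=19 Fernhollow=30 Greywater=18 → close Fernhollow (overflow 16)
  30÷4 = 7 each, +1 to first 2
Round 4: Briarlake=26 Dunmere=20 Elkhorn=26 Greywater=25 → close Greywater (overflow 19)
  25÷3 = 8 each, +1 to first 1
Round 5: Briarlake=35 Dunmere=28 Elkhorn=34 → close Briarlake (overflow 26)
  35÷2 = 17 each, +1 to first 1
Round 6: Dunmere=46 Elkhorn=51 → close Elkhorn (overflow 43)
  51÷1 = 51 each, +1 to first 0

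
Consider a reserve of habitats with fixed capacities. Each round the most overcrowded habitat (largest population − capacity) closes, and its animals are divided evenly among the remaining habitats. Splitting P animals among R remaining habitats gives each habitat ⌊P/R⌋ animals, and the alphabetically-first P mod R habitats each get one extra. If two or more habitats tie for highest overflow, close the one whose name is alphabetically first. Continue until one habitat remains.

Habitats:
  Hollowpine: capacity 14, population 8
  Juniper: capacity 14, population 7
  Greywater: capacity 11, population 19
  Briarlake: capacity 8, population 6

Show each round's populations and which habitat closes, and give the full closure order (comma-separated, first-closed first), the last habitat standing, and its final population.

Closure order: Greywater, Briarlake, Hollowpine
Last habitat: Juniper with 40 animals

Round 1: Briarlake=6 Greywater=19 Hollowpine=8 Juniper=7 → close Greywater (overflow 8)
  19÷3 = 6 each, +1 to first 1
Round 2: Briarlake=13 Hollowpine=14 Juniper=13 → close Briarlake (overflow 5)
  13÷2 = 6 each, +1 to first 1
Round 3: Hollowpine=21 Juniper=19 → close Hollowpine (overflow 7)
  21÷1 = 21 each, +1 to first 0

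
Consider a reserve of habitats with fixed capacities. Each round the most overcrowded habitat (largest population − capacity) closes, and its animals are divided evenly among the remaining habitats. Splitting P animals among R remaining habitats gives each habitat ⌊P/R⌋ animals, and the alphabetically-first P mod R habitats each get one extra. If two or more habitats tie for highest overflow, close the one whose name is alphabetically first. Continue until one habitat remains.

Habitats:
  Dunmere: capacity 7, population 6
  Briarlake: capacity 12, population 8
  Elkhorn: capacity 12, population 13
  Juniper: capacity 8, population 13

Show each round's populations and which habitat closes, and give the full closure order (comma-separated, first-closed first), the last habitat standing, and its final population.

Round 1: Briarlake=8 Dunmere=6 Elkhorn=13 Juniper=13 → close Juniper (overflow 5)
  13÷3 = 4 each, +1 to first 1
Round 2: Briarlake=13 Dunmere=10 Elkhorn=17 → close Elkhorn (overflow 5)
  17÷2 = 8 each, +1 to first 1
Round 3: Briarlake=22 Dunmere=18 → close Dunmere (overflow 11)
  18÷1 = 18 each, +1 to first 0

Closure order: Juniper, Elkhorn, Dunmere
Last habitat: Briarlake with 40 animals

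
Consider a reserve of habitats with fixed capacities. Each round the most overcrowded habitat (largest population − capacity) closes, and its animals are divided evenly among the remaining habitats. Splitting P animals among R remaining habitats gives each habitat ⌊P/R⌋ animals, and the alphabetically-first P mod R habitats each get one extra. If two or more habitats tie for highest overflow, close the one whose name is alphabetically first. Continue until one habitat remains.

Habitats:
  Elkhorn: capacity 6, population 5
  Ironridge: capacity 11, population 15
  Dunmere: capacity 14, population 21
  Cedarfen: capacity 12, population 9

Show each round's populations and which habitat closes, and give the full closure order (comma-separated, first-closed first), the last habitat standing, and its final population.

Round 1: Cedarfen=9 Dunmere=21 Elkhorn=5 Ironridge=15 → close Dunmere (overflow 7)
  21÷3 = 7 each, +1 to first 0
Round 2: Cedarfen=16 Elkhorn=12 Ironridge=22 → close Ironridge (overflow 11)
  22÷2 = 11 each, +1 to first 0
Round 3: Cedarfen=27 Elkhorn=23 → close Elkhorn (overflow 17)
  23÷1 = 23 each, +1 to first 0

Closure order: Dunmere, Ironridge, Elkhorn
Last habitat: Cedarfen with 50 animals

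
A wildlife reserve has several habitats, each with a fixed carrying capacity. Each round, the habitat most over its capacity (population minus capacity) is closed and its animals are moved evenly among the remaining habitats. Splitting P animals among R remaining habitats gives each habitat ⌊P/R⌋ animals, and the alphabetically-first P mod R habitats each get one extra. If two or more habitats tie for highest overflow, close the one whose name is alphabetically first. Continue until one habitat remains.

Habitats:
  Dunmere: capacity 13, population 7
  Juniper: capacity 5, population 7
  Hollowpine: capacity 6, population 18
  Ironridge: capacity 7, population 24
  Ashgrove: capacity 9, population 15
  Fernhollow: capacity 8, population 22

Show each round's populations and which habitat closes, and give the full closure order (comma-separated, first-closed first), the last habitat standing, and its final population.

Closure order: Ironridge, Fernhollow, Hollowpine, Ashgrove, Juniper
Last habitat: Dunmere with 93 animals

Round 1: Ashgrove=15 Dunmere=7 Fernhollow=22 Hollowpine=18 Ironridge=24 Juniper=7 → close Ironridge (overflow 17)
  24÷5 = 4 each, +1 to first 4
Round 2: Ashgrove=20 Dunmere=12 Fernhollow=27 Hollowpine=23 Juniper=11 → close Fernhollow (overflow 19)
  27÷4 = 6 each, +1 to first 3
Round 3: Ashgrove=27 Dunmere=19 Hollowpine=30 Juniper=17 → close Hollowpine (overflow 24)
  30÷3 = 10 each, +1 to first 0
Round 4: Ashgrove=37 Dunmere=29 Juniper=27 → close Ashgrove (overflow 28)
  37÷2 = 18 each, +1 to first 1
Round 5: Dunmere=48 Juniper=45 → close Juniper (overflow 40)
  45÷1 = 45 each, +1 to first 0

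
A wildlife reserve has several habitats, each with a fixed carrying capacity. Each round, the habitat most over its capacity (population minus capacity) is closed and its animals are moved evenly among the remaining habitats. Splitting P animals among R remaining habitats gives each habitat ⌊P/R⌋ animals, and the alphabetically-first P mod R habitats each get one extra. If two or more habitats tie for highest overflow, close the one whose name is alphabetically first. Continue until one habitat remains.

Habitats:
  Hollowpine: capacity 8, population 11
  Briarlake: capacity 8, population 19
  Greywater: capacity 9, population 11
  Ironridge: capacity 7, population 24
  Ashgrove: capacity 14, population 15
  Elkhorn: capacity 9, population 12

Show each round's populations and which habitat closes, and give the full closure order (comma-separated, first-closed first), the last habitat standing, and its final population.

Closure order: Ironridge, Briarlake, Elkhorn, Greywater, Ashgrove
Last habitat: Hollowpine with 92 animals

Round 1: Ashgrove=15 Briarlake=19 Elkhorn=12 Greywater=11 Hollowpine=11 Ironridge=24 → close Ironridge (overflow 17)
  24÷5 = 4 each, +1 to first 4
Round 2: Ashgrove=20 Briarlake=24 Elkhorn=17 Greywater=16 Hollowpine=15 → close Briarlake (overflow 16)
  24÷4 = 6 each, +1 to first 0
Round 3: Ashgrove=26 Elkhorn=23 Greywater=22 Hollowpine=21 → close Elkhorn (overflow 14)
  23÷3 = 7 each, +1 to first 2
Round 4: Ashgrove=34 Greywater=30 Hollowpine=28 → close Greywater (overflow 21)
  30÷2 = 15 each, +1 to first 0
Round 5: Ashgrove=49 Hollowpine=43 → close Ashgrove (overflow 35)
  49÷1 = 49 each, +1 to first 0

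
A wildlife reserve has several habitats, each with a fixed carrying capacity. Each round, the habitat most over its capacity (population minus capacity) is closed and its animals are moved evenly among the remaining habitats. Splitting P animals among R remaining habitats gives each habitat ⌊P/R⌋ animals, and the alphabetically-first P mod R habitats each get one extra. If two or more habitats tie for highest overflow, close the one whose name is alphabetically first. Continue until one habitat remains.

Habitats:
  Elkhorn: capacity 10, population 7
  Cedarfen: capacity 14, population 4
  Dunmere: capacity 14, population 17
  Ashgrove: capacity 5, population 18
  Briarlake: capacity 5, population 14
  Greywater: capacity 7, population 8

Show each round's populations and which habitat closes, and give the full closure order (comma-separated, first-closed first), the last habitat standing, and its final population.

Round 1: Ashgrove=18 Briarlake=14 Cedarfen=4 Dunmere=17 Elkhorn=7 Greywater=8 → close Ashgrove (overflow 13)
  18÷5 = 3 each, +1 to first 3
Round 2: Briarlake=18 Cedarfen=8 Dunmere=21 Elkhorn=10 Greywater=11 → close Briarlake (overflow 13)
  18÷4 = 4 each, +1 to first 2
Round 3: Cedarfen=13 Dunmere=26 Elkhorn=14 Greywater=15 → close Dunmere (overflow 12)
  26÷3 = 8 each, +1 to first 2
Round 4: Cedarfen=22 Elkhorn=23 Greywater=23 → close Greywater (overflow 16)
  23÷2 = 11 each, +1 to first 1
Round 5: Cedarfen=34 Elkhorn=34 → close Elkhorn (overflow 24)
  34÷1 = 34 each, +1 to first 0

Closure order: Ashgrove, Briarlake, Dunmere, Greywater, Elkhorn
Last habitat: Cedarfen with 68 animals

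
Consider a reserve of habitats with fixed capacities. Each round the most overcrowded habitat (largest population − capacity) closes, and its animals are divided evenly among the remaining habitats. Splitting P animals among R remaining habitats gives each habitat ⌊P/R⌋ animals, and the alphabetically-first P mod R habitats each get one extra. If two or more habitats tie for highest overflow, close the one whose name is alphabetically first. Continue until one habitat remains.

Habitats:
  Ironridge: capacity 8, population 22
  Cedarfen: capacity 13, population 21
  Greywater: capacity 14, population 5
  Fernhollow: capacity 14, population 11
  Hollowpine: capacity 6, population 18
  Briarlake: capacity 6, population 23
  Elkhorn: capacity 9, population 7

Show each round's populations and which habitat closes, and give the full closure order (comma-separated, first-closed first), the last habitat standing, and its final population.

Closure order: Briarlake, Ironridge, Hollowpine, Cedarfen, Elkhorn, Fernhollow
Last habitat: Greywater with 107 animals

Round 1: Briarlake=23 Cedarfen=21 Elkhorn=7 Fernhollow=11 Greywater=5 Hollowpine=18 Ironridge=22 → close Briarlake (overflow 17)
  23÷6 = 3 each, +1 to first 5
Round 2: Cedarfen=25 Elkhorn=11 Fernhollow=15 Greywater=9 Hollowpine=22 Ironridge=25 → close Ironridge (overflow 17)
  25÷5 = 5 each, +1 to first 0
Round 3: Cedarfen=30 Elkhorn=16 Fernhollow=20 Greywater=14 Hollowpine=27 → close Hollowpine (overflow 21)
  27÷4 = 6 each, +1 to first 3
Round 4: Cedarfen=37 Elkhorn=23 Fernhollow=27 Greywater=20 → close Cedarfen (overflow 24)
  37÷3 = 12 each, +1 to first 1
Round 5: Elkhorn=36 Fernhollow=39 Greywater=32 → close Elkhorn (overflow 27)
  36÷2 = 18 each, +1 to first 0
Round 6: Fernhollow=57 Greywater=50 → close Fernhollow (overflow 43)
  57÷1 = 57 each, +1 to first 0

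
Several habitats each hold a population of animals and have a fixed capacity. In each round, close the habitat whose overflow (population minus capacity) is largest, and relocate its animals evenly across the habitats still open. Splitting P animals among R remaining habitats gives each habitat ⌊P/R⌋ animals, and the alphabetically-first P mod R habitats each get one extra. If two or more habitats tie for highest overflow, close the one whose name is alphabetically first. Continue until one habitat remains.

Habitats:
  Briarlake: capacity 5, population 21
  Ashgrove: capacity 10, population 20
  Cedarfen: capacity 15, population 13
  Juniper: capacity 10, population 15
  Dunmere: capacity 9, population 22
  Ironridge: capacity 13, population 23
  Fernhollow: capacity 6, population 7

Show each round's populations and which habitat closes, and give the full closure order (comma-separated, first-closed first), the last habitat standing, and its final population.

Round 1: Ashgrove=20 Briarlake=21 Cedarfen=13 Dunmere=22 Fernhollow=7 Ironridge=23 Juniper=15 → close Briarlake (overflow 16)
  21÷6 = 3 each, +1 to first 3
Round 2: Ashgrove=24 Cedarfen=17 Dunmere=26 Fernhollow=10 Ironridge=26 Juniper=18 → close Dunmere (overflow 17)
  26÷5 = 5 each, +1 to first 1
Round 3: Ashgrove=30 Cedarfen=22 Fernhollow=15 Ironridge=31 Juniper=23 → close Ashgrove (overflow 20)
  30÷4 = 7 each, +1 to first 2
Round 4: Cedarfen=30 Fernhollow=23 Ironridge=38 Juniper=30 → close Ironridge (overflow 25)
  38÷3 = 12 each, +1 to first 2
Round 5: Cedarfen=43 Fernhollow=36 Juniper=42 → close Juniper (overflow 32)
  42÷2 = 21 each, +1 to first 0
Round 6: Cedarfen=64 Fernhollow=57 → close Fernhollow (overflow 51)
  57÷1 = 57 each, +1 to first 0

Closure order: Briarlake, Dunmere, Ashgrove, Ironridge, Juniper, Fernhollow
Last habitat: Cedarfen with 121 animals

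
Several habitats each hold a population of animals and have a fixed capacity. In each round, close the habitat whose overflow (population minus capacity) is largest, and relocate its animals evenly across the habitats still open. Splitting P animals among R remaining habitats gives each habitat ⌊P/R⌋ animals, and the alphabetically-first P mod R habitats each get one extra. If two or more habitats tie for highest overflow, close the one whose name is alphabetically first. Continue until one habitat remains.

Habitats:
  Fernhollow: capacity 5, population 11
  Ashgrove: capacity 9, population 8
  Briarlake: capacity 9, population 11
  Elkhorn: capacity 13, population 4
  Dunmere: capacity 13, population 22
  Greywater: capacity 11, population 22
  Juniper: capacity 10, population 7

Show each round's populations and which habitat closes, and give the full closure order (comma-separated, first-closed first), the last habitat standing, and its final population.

Round 1: Ashgrove=8 Briarlake=11 Dunmere=22 Elkhorn=4 Fernhollow=11 Greywater=22 Juniper=7 → close Greywater (overflow 11)
  22÷6 = 3 each, +1 to first 4
Round 2: Ashgrove=12 Briarlake=15 Dunmere=26 Elkhorn=8 Fernhollow=14 Juniper=10 → close Dunmere (overflow 13)
  26÷5 = 5 each, +1 to first 1
Round 3: Ashgrove=18 Briarlake=20 Elkhorn=13 Fernhollow=19 Juniper=15 → close Fernhollow (overflow 14)
  19÷4 = 4 each, +1 to first 3
Round 4: Ashgrove=23 Briarlake=25 Elkhorn=18 Juniper=19 → close Briarlake (overflow 16)
  25÷3 = 8 each, +1 to first 1
Round 5: Ashgrove=32 Elkhorn=26 Juniper=27 → close Ashgrove (overflow 23)
  32÷2 = 16 each, +1 to first 0
Round 6: Elkhorn=42 Juniper=43 → close Juniper (overflow 33)
  43÷1 = 43 each, +1 to first 0

Closure order: Greywater, Dunmere, Fernhollow, Briarlake, Ashgrove, Juniper
Last habitat: Elkhorn with 85 animals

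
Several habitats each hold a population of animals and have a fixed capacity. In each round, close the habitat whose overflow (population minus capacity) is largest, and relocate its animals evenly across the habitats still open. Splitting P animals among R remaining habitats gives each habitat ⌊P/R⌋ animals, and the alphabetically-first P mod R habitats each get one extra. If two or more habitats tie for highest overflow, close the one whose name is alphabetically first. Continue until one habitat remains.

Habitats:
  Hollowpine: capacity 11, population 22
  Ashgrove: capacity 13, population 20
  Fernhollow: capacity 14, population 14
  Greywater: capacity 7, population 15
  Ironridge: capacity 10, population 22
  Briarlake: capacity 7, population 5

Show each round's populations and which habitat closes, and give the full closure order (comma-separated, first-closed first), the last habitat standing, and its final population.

Round 1: Ashgrove=20 Briarlake=5 Fernhollow=14 Greywater=15 Hollowpine=22 Ironridge=22 → close Ironridge (overflow 12)
  22÷5 = 4 each, +1 to first 2
Round 2: Ashgrove=25 Briarlake=10 Fernhollow=18 Greywater=19 Hollowpine=26 → close Hollowpine (overflow 15)
  26÷4 = 6 each, +1 to first 2
Round 3: Ashgrove=32 Briarlake=17 Fernhollow=24 Greywater=25 → close Ashgrove (overflow 19)
  32÷3 = 10 each, +1 to first 2
Round 4: Briarlake=28 Fernhollow=35 Greywater=35 → close Greywater (overflow 28)
  35÷2 = 17 each, +1 to first 1
Round 5: Briarlake=46 Fernhollow=52 → close Briarlake (overflow 39)
  46÷1 = 46 each, +1 to first 0

Closure order: Ironridge, Hollowpine, Ashgrove, Greywater, Briarlake
Last habitat: Fernhollow with 98 animals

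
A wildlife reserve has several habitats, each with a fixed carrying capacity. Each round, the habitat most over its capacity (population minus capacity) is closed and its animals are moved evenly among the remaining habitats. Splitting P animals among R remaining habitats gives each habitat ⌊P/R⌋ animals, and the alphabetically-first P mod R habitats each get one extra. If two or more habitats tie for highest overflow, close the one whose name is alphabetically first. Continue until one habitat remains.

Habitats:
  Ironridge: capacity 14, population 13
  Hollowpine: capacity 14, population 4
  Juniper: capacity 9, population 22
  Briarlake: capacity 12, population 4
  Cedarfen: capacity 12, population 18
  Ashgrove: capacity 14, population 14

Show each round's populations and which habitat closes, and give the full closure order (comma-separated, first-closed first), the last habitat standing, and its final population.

Round 1: Ashgrove=14 Briarlake=4 Cedarfen=18 Hollowpine=4 Ironridge=13 Juniper=22 → close Juniper (overflow 13)
  22÷5 = 4 each, +1 to first 2
Round 2: Ashgrove=19 Briarlake=9 Cedarfen=22 Hollowpine=8 Ironridge=17 → close Cedarfen (overflow 10)
  22÷4 = 5 each, +1 to first 2
Round 3: Ashgrove=25 Briarlake=15 Hollowpine=13 Ironridge=22 → close Ashgrove (overflow 11)
  25÷3 = 8 each, +1 to first 1
Round 4: Briarlake=24 Hollowpine=21 Ironridge=30 → close Ironridge (overflow 16)
  30÷2 = 15 each, +1 to first 0
Round 5: Briarlake=39 Hollowpine=36 → close Briarlake (overflow 27)
  39÷1 = 39 each, +1 to first 0

Closure order: Juniper, Cedarfen, Ashgrove, Ironridge, Briarlake
Last habitat: Hollowpine with 75 animals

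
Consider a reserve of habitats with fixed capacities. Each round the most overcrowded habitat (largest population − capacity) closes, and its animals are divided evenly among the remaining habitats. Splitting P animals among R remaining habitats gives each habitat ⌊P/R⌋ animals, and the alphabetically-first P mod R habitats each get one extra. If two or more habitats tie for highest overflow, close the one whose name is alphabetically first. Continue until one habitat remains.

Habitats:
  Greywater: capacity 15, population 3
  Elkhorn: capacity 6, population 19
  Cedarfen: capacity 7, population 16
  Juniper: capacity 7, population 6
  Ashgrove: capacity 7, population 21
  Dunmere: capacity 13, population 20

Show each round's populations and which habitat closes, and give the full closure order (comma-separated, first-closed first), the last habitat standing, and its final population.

Closure order: Ashgrove, Elkhorn, Cedarfen, Dunmere, Juniper
Last habitat: Greywater with 85 animals

Round 1: Ashgrove=21 Cedarfen=16 Dunmere=20 Elkhorn=19 Greywater=3 Juniper=6 → close Ashgrove (overflow 14)
  21÷5 = 4 each, +1 to first 1
Round 2: Cedarfen=21 Dunmere=24 Elkhorn=23 Greywater=7 Juniper=10 → close Elkhorn (overflow 17)
  23÷4 = 5 each, +1 to first 3
Round 3: Cedarfen=27 Dunmere=30 Greywater=13 Juniper=15 → close Cedarfen (overflow 20)
  27÷3 = 9 each, +1 to first 0
Round 4: Dunmere=39 Greywater=22 Juniper=24 → close Dunmere (overflow 26)
  39÷2 = 19 each, +1 to first 1
Round 5: Greywater=42 Juniper=43 → close Juniper (overflow 36)
  43÷1 = 43 each, +1 to first 0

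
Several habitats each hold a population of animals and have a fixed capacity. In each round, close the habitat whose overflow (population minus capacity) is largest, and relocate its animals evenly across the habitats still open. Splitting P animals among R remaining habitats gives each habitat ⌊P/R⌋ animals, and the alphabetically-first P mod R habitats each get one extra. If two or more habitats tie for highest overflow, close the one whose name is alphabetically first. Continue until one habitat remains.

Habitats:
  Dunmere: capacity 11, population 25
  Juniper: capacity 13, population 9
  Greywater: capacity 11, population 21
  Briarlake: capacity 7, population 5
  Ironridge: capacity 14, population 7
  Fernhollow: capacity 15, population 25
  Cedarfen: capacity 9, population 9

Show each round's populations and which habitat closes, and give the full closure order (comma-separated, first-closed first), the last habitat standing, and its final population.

Round 1: Briarlake=5 Cedarfen=9 Dunmere=25 Fernhollow=25 Greywater=21 Ironridge=7 Juniper=9 → close Dunmere (overflow 14)
  25÷6 = 4 each, +1 to first 1
Round 2: Briarlake=10 Cedarfen=13 Fernhollow=29 Greywater=25 Ironridge=11 Juniper=13 → close Fernhollow (overflow 14)
  29÷5 = 5 each, +1 to first 4
Round 3: Briarlake=16 Cedarfen=19 Greywater=31 Ironridge=17 Juniper=18 → close Greywater (overflow 20)
  31÷4 = 7 each, +1 to first 3
Round 4: Briarlake=24 Cedarfen=27 Ironridge=25 Juniper=25 → close Cedarfen (overflow 18)
  27÷3 = 9 each, +1 to first 0
Round 5: Briarlake=33 Ironridge=34 Juniper=34 → close Briarlake (overflow 26)
  33÷2 = 16 each, +1 to first 1
Round 6: Ironridge=51 Juniper=50 → close Ironridge (overflow 37)
  51÷1 = 51 each, +1 to first 0

Closure order: Dunmere, Fernhollow, Greywater, Cedarfen, Briarlake, Ironridge
Last habitat: Juniper with 101 animals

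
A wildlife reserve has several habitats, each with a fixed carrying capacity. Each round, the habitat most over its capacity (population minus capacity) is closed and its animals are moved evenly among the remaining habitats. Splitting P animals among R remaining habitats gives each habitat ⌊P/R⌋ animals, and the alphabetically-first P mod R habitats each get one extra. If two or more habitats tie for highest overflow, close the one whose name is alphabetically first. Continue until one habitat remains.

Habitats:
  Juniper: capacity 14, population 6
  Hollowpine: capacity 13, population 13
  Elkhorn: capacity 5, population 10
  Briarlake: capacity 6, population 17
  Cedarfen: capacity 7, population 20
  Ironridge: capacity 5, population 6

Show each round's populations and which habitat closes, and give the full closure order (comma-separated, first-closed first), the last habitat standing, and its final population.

Closure order: Cedarfen, Briarlake, Elkhorn, Ironridge, Hollowpine
Last habitat: Juniper with 72 animals

Round 1: Briarlake=17 Cedarfen=20 Elkhorn=10 Hollowpine=13 Ironridge=6 Juniper=6 → close Cedarfen (overflow 13)
  20÷5 = 4 each, +1 to first 0
Round 2: Briarlake=21 Elkhorn=14 Hollowpine=17 Ironridge=10 Juniper=10 → close Briarlake (overflow 15)
  21÷4 = 5 each, +1 to first 1
Round 3: Elkhorn=20 Hollowpine=22 Ironridge=15 Juniper=15 → close Elkhorn (overflow 15)
  20÷3 = 6 each, +1 to first 2
Round 4: Hollowpine=29 Ironridge=22 Juniper=21 → close Ironridge (overflow 17)
  22÷2 = 11 each, +1 to first 0
Round 5: Hollowpine=40 Juniper=32 → close Hollowpine (overflow 27)
  40÷1 = 40 each, +1 to first 0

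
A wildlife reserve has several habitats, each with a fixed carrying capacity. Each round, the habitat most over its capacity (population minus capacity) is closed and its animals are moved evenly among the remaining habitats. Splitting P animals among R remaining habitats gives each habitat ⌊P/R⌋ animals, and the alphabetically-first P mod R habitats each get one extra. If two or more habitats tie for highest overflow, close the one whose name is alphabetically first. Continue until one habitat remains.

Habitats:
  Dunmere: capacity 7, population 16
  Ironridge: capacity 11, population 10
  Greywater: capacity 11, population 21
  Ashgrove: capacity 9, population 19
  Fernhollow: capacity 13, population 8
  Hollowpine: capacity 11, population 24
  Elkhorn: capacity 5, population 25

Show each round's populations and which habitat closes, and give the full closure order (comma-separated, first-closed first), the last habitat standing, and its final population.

Round 1: Ashgrove=19 Dunmere=16 Elkhorn=25 Fernhollow=8 Greywater=21 Hollowpine=24 Ironridge=10 → close Elkhorn (overflow 20)
  25÷6 = 4 each, +1 to first 1
Round 2: Ashgrove=24 Dunmere=20 Fernhollow=12 Greywater=25 Hollowpine=28 Ironridge=14 → close Hollowpine (overflow 17)
  28÷5 = 5 each, +1 to first 3
Round 3: Ashgrove=30 Dunmere=26 Fernhollow=18 Greywater=30 Ironridge=19 → close Ashgrove (overflow 21)
  30÷4 = 7 each, +1 to first 2
Round 4: Dunmere=34 Fernhollow=26 Greywater=37 Ironridge=26 → close Dunmere (overflow 27)
  34÷3 = 11 each, +1 to first 1
Round 5: Fernhollow=38 Greywater=48 Ironridge=37 → close Greywater (overflow 37)
  48÷2 = 24 each, +1 to first 0
Round 6: Fernhollow=62 Ironridge=61 → close Ironridge (overflow 50)
  61÷1 = 61 each, +1 to first 0

Closure order: Elkhorn, Hollowpine, Ashgrove, Dunmere, Greywater, Ironridge
Last habitat: Fernhollow with 123 animals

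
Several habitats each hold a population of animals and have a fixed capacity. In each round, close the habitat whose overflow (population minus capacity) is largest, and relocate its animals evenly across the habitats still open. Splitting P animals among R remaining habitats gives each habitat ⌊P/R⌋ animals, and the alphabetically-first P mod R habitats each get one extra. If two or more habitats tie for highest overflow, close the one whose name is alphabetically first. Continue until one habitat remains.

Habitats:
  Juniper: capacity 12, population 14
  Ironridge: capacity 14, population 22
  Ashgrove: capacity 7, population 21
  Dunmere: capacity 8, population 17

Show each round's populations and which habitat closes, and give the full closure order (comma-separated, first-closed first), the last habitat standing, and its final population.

Closure order: Ashgrove, Dunmere, Ironridge
Last habitat: Juniper with 74 animals

Round 1: Ashgrove=21 Dunmere=17 Ironridge=22 Juniper=14 → close Ashgrove (overflow 14)
  21÷3 = 7 each, +1 to first 0
Round 2: Dunmere=24 Ironridge=29 Juniper=21 → close Dunmere (overflow 16)
  24÷2 = 12 each, +1 to first 0
Round 3: Ironridge=41 Juniper=33 → close Ironridge (overflow 27)
  41÷1 = 41 each, +1 to first 0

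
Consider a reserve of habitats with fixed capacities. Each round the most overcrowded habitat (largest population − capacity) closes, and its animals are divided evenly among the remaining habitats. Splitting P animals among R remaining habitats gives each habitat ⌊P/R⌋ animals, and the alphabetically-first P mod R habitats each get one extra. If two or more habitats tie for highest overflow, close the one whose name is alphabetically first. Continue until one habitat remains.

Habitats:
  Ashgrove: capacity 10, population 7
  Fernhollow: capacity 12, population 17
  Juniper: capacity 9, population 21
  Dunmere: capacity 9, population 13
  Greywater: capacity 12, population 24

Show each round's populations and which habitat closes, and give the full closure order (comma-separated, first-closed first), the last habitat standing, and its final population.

Closure order: Greywater, Juniper, Fernhollow, Dunmere
Last habitat: Ashgrove with 82 animals

Round 1: Ashgrove=7 Dunmere=13 Fernhollow=17 Greywater=24 Juniper=21 → close Greywater (overflow 12)
  24÷4 = 6 each, +1 to first 0
Round 2: Ashgrove=13 Dunmere=19 Fernhollow=23 Juniper=27 → close Juniper (overflow 18)
  27÷3 = 9 each, +1 to first 0
Round 3: Ashgrove=22 Dunmere=28 Fernhollow=32 → close Fernhollow (overflow 20)
  32÷2 = 16 each, +1 to first 0
Round 4: Ashgrove=38 Dunmere=44 → close Dunmere (overflow 35)
  44÷1 = 44 each, +1 to first 0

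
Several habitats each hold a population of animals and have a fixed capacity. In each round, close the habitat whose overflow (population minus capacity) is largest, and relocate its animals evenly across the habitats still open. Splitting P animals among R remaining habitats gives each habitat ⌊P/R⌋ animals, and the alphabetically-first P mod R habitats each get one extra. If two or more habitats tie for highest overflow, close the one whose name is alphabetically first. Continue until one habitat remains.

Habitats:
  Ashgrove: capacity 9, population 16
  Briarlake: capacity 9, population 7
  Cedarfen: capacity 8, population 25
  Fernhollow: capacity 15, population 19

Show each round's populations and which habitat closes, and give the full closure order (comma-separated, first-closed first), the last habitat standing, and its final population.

Round 1: Ashgrove=16 Briarlake=7 Cedarfen=25 Fernhollow=19 → close Cedarfen (overflow 17)
  25÷3 = 8 each, +1 to first 1
Round 2: Ashgrove=25 Briarlake=15 Fernhollow=27 → close Ashgrove (overflow 16)
  25÷2 = 12 each, +1 to first 1
Round 3: Briarlake=28 Fernhollow=39 → close Fernhollow (overflow 24)
  39÷1 = 39 each, +1 to first 0

Closure order: Cedarfen, Ashgrove, Fernhollow
Last habitat: Briarlake with 67 animals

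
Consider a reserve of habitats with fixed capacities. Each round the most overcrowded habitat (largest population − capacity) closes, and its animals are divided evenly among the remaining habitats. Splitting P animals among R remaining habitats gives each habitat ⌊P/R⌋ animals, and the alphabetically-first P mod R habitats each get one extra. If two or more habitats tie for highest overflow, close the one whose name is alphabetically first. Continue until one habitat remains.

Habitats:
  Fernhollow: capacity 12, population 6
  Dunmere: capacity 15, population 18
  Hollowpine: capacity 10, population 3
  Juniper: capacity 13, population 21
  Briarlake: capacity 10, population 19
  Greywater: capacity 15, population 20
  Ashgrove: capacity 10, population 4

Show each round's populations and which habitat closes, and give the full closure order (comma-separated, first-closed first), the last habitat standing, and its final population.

Closure order: Briarlake, Juniper, Greywater, Dunmere, Ashgrove, Fernhollow
Last habitat: Hollowpine with 91 animals

Round 1: Ashgrove=4 Briarlake=19 Dunmere=18 Fernhollow=6 Greywater=20 Hollowpine=3 Juniper=21 → close Briarlake (overflow 9)
  19÷6 = 3 each, +1 to first 1
Round 2: Ashgrove=8 Dunmere=21 Fernhollow=9 Greywater=23 Hollowpine=6 Juniper=24 → close Juniper (overflow 11)
  24÷5 = 4 each, +1 to first 4
Round 3: Ashgrove=13 Dunmere=26 Fernhollow=14 Greywater=28 Hollowpine=10 → close Greywater (overflow 13)
  28÷4 = 7 each, +1 to first 0
Round 4: Ashgrove=20 Dunmere=33 Fernhollow=21 Hollowpine=17 → close Dunmere (overflow 18)
  33÷3 = 11 each, +1 to first 0
Round 5: Ashgrove=31 Fernhollow=32 Hollowpine=28 → close Ashgrove (overflow 21)
  31÷2 = 15 each, +1 to first 1
Round 6: Fernhollow=48 Hollowpine=43 → close Fernhollow (overflow 36)
  48÷1 = 48 each, +1 to first 0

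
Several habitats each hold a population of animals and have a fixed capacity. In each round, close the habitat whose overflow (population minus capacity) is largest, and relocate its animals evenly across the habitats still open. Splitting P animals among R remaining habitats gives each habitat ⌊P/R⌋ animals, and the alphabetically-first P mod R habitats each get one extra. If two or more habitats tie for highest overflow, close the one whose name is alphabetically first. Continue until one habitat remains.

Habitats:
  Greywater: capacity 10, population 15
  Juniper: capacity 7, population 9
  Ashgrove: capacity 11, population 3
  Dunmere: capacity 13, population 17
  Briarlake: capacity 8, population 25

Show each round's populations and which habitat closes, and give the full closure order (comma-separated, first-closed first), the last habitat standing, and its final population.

Closure order: Briarlake, Greywater, Dunmere, Juniper
Last habitat: Ashgrove with 69 animals

Round 1: Ashgrove=3 Briarlake=25 Dunmere=17 Greywater=15 Juniper=9 → close Briarlake (overflow 17)
  25÷4 = 6 each, +1 to first 1
Round 2: Ashgrove=10 Dunmere=23 Greywater=21 Juniper=15 → close Greywater (overflow 11)
  21÷3 = 7 each, +1 to first 0
Round 3: Ashgrove=17 Dunmere=30 Juniper=22 → close Dunmere (overflow 17)
  30÷2 = 15 each, +1 to first 0
Round 4: Ashgrove=32 Juniper=37 → close Juniper (overflow 30)
  37÷1 = 37 each, +1 to first 0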